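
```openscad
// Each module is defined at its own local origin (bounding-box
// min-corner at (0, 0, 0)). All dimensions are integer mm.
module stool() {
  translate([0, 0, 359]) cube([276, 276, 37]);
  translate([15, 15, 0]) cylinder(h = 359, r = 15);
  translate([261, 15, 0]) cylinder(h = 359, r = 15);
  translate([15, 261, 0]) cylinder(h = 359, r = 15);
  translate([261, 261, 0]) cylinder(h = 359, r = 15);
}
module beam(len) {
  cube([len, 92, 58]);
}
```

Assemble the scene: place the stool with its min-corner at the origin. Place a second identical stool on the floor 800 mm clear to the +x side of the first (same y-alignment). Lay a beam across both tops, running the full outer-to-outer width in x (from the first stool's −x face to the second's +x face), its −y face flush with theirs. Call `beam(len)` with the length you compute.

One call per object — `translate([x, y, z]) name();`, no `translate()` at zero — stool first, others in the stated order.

stool();
translate([1076, 0, 0]) stool();
translate([0, 0, 396]) beam(1352);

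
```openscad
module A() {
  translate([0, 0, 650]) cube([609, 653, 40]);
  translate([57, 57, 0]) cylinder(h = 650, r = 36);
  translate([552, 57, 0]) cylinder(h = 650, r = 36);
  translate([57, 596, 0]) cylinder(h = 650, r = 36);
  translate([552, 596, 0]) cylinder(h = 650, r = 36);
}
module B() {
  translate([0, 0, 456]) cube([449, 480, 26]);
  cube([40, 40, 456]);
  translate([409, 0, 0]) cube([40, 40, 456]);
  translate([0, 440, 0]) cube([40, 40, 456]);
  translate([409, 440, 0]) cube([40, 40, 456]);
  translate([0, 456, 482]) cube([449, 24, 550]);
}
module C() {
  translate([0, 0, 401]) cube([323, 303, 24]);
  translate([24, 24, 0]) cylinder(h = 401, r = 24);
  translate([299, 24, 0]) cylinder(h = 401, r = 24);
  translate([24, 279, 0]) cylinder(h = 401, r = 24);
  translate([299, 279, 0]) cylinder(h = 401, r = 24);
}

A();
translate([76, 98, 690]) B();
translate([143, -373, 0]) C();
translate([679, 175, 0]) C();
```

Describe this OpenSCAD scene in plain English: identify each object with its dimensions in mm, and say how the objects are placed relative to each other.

A is a table: top 609 mm (x) × 653 mm (y), 40 mm thick, upper face at z = 690 mm, on four round legs of 72 mm diameter, each leg's bounding box inset 21 mm from the nearest pair of top edges, running from z = 0 to the bottom of the top.

B is a chair. The seat is a 449×480×26 mm slab with its top at z = 482 mm, on four 40×40 mm corner legs (flush with the seat edges, standing on z = 0). A flat backrest 24 mm thick, 550 mm tall, spans the full seat width and rises from the seat top along its +y edge, rear face flush with the rear of the seat.

C is a four-legged stool. The seat is 323×303 mm, 24 mm thick, top at z = 425 mm. It stands on four round legs, each 48 mm in diameter, from z = 0 to the seat underside, each leg's axis is inset half a diameter from the nearest pair of seat edges (so the leg's bounding box is flush with the corner).

The chair is on top of the table. Two stools sit around the table at the −y, +x sides.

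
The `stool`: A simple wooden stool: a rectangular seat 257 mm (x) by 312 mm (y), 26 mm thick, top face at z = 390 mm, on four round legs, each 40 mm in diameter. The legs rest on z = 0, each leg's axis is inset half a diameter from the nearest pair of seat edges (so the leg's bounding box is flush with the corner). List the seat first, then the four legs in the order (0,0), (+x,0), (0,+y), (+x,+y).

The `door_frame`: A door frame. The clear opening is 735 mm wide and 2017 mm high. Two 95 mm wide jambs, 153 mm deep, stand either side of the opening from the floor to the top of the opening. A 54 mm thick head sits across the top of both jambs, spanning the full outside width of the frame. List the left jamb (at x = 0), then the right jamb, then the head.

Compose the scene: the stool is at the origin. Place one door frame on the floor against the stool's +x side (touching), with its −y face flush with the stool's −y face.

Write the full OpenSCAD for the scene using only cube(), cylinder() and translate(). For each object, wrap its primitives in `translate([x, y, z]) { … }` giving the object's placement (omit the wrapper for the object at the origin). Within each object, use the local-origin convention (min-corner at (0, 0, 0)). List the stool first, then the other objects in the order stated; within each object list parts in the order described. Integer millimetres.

translate([0, 0, 364]) cube([257, 312, 26]);
translate([20, 20, 0]) cylinder(h = 364, r = 20);
translate([237, 20, 0]) cylinder(h = 364, r = 20);
translate([20, 292, 0]) cylinder(h = 364, r = 20);
translate([237, 292, 0]) cylinder(h = 364, r = 20);
translate([257, 0, 0]) {
  cube([95, 153, 2017]);
  translate([830, 0, 0]) cube([95, 153, 2017]);
  translate([0, 0, 2017]) cube([925, 153, 54]);
}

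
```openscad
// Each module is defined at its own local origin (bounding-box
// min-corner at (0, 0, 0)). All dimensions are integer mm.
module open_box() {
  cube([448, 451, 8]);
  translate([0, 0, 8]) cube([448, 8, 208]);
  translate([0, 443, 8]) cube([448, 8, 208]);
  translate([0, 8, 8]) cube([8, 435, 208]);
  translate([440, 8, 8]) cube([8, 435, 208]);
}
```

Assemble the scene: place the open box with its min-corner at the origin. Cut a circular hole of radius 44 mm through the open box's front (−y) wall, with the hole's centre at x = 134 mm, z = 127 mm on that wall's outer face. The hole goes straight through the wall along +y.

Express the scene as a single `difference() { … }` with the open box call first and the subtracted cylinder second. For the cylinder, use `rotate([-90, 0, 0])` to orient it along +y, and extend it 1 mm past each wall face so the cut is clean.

difference() {
  open_box();
  translate([134, -1, 127]) rotate([-90, 0, 0]) cylinder(h = 10, r = 44);
}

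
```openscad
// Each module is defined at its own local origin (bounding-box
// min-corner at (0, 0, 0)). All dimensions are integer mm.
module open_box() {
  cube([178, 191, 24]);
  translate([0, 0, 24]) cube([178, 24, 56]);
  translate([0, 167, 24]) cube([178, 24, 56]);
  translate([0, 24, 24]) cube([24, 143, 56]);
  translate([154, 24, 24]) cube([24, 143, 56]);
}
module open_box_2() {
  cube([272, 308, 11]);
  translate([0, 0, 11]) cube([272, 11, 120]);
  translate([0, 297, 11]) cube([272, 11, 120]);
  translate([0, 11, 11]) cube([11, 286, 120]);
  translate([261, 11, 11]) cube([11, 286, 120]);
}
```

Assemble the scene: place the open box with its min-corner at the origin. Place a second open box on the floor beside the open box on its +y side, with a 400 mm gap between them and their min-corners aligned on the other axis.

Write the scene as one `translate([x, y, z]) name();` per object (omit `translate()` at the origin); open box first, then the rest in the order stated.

open_box();
translate([0, 591, 0]) open_box_2();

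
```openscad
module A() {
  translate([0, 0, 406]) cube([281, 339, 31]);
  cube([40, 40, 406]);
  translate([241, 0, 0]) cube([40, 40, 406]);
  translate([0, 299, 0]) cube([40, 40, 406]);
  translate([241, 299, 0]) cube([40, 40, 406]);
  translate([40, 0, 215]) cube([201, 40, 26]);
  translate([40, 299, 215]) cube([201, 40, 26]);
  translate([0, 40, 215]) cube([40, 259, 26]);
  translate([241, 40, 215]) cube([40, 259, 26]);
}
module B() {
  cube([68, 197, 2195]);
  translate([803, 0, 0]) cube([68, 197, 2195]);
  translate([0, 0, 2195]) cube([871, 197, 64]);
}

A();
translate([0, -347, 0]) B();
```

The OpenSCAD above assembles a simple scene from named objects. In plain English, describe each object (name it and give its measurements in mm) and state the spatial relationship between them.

A is a four-legged stool. The seat is a 281×339×31 mm slab whose top surface is at z = 437 mm; four square legs, each 40×40 mm in cross-section, run from the floor (z = 0) to the underside of the seat, each flush with a corner of the seat. Four stretchers, 40 mm wide and 26 mm tall, connect adjacent legs with their undersides at z = 215 mm, each running between the inner faces of the legs it joins and aligned with the legs' outer faces on the other axis.

B is a rectangular door frame: two vertical jambs of 68×197 mm section, 2195 mm tall, with a clear opening 735 mm wide between their inner faces. A header 64 mm tall and 197 mm deep lies on top of the jambs and spans the full outside width.

The door frame is on the floor beside the stool on its −y side.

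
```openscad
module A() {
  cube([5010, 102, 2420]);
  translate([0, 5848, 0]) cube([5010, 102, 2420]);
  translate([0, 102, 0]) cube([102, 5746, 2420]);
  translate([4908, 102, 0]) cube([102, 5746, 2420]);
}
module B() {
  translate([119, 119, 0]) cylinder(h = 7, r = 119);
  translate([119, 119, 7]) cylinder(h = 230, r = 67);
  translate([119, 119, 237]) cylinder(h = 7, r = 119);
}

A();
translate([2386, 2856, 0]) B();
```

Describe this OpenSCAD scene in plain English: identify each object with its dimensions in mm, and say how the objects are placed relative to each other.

A is the wall frame of a small rectangular building: four walls, each 2420 mm tall and 102 mm thick, enclosing a footprint 5010 mm (x) by 5950 mm (y) outside-to-outside, with no floor or roof. The front and back walls (the −y and +y sides) span the full width; the two side walls fit between them.

B is a spool: two coaxial disc flanges of radius 119 mm and thickness 7 mm, joined by a core cylinder of radius 67 mm and height 230 mm. The lower flange rests on z = 0 and the three cylinders share a vertical axis.

The spool sits inside the house frame, centred.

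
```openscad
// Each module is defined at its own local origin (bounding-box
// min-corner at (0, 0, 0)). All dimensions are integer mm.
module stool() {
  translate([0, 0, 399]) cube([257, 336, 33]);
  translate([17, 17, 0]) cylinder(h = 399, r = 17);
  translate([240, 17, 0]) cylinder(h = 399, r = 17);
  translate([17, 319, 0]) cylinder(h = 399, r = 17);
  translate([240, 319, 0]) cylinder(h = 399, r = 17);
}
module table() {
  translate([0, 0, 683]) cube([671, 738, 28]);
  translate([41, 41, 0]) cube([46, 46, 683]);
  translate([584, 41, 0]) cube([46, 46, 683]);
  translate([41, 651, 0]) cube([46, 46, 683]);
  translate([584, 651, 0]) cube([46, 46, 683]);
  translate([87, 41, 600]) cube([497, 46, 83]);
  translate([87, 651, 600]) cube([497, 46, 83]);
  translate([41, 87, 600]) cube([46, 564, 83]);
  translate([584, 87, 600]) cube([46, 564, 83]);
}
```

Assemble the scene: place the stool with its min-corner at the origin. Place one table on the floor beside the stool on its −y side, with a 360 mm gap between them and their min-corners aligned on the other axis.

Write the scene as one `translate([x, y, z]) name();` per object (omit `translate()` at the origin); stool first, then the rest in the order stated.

stool();
translate([0, -1098, 0]) table();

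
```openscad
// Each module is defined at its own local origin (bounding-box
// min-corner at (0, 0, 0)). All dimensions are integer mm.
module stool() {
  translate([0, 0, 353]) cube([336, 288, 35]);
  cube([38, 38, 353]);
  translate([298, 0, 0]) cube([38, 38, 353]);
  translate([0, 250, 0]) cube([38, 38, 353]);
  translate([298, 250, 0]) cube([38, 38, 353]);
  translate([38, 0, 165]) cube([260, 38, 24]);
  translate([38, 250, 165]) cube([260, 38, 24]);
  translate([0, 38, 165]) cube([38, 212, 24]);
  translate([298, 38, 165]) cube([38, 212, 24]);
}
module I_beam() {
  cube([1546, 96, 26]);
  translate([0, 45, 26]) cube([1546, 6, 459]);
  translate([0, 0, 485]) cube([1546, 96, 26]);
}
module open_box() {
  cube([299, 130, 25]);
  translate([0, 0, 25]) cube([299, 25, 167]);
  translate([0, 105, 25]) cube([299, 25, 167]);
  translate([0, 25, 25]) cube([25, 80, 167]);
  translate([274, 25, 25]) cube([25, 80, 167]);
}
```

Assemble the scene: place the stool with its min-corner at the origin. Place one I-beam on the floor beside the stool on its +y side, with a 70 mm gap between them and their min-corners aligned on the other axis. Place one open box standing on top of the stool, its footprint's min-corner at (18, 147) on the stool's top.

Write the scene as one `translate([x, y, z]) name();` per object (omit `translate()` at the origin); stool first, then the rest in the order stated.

stool();
translate([0, 358, 0]) I_beam();
translate([18, 147, 388]) open_box();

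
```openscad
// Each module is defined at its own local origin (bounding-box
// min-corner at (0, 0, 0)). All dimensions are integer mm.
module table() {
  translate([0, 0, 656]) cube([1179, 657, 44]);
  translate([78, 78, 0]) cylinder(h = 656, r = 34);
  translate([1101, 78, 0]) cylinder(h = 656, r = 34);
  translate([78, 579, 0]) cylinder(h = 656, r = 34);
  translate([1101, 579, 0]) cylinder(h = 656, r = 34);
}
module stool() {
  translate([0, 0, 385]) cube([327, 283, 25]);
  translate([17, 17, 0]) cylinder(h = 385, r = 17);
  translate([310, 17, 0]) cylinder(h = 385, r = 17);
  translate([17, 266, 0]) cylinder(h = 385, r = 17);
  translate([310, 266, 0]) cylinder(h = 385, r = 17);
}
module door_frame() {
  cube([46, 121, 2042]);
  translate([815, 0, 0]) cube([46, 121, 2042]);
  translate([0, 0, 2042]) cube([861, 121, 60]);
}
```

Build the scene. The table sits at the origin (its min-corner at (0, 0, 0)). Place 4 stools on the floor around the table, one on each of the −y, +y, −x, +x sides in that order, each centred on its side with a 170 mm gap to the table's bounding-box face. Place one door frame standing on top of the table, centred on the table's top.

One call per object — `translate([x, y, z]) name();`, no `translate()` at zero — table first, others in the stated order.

table();
translate([426, -453, 0]) stool();
translate([426, 827, 0]) stool();
translate([-497, 187, 0]) stool();
translate([1349, 187, 0]) stool();
translate([159, 268, 700]) door_frame();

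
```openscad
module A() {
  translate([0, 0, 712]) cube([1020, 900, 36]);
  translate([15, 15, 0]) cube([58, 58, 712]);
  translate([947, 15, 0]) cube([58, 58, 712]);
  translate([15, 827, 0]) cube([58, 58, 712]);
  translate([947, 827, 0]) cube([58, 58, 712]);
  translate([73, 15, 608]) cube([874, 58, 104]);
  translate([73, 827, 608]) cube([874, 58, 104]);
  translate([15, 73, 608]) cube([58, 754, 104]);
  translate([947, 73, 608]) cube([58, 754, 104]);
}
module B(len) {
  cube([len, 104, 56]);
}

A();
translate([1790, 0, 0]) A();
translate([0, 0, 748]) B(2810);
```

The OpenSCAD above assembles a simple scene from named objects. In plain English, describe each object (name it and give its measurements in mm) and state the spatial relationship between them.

A is a table: top 1020 mm (x) × 900 mm (y), 36 mm thick, upper face at z = 748 mm, on four 58×58 mm square legs, each inset 15 mm from the nearest pair of top edges, running from z = 0 to the bottom of the top. Four apron rails, 58 mm thick and 104 mm tall, run between adjacent legs with their top edges flush with the underside of the top and their outer faces flush with the legs' outer faces.

B is a rectangular beam 2810 mm long (x), 104 mm deep (y), 56 mm thick (z).

The beam spans the tops of two tables placed 770 mm apart, resting at z = 748 mm.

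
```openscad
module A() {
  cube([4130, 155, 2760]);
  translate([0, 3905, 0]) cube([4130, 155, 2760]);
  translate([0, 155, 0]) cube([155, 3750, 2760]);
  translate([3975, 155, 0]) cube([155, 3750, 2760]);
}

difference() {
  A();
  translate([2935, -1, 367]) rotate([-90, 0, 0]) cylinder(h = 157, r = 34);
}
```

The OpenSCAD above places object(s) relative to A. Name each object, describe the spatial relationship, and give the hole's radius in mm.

The subtracted cylinder has r = 34 mm.

A is a house frame. The house frame has a circular hole through its front wall. The hole's radius is 34 mm.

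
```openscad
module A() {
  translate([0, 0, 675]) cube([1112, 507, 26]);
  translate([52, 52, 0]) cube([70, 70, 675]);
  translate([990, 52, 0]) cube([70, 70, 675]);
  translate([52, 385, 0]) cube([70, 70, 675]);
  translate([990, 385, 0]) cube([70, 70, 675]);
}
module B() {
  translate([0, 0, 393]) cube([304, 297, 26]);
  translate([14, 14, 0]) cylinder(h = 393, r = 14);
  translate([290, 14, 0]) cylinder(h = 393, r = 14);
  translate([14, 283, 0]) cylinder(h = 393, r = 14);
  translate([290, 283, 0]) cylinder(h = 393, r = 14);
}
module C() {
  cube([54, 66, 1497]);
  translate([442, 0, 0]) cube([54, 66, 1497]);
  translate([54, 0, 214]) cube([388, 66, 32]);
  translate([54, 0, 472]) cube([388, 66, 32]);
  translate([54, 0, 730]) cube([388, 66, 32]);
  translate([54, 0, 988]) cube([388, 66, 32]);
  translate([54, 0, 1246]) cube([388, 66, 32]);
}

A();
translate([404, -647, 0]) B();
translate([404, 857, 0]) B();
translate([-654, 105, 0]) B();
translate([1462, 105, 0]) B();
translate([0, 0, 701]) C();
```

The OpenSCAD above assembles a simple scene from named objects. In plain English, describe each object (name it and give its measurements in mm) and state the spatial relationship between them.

A is a table with a 1112×507 mm rectangular top, 26 mm thick, top surface at z = 701 mm, supported by four 70×70 mm square legs, each inset 52 mm from the nearest pair of top edges, running from the floor.

B is a four-legged stool. The seat is 304×297 mm, 26 mm thick, top at z = 419 mm. It stands on four round legs, each 28 mm in diameter, from z = 0 to the seat underside, each leg's axis is inset half a diameter from the nearest pair of seat edges (so the leg's bounding box is flush with the corner).

C is a wooden ladder with two side rails of 54×66 mm section and 1497 mm height, set 496 mm apart overall. Between them run 5 rectangular rungs (66 mm deep, 32 mm thick), front faces flush with the rails' −y face. The bottom of the first rung is 214 mm above the floor and each subsequent rung is 258 mm higher than the one below.

Four stools sit around the table at the −y, +y, −x, +x sides. The ladder is on top of the table.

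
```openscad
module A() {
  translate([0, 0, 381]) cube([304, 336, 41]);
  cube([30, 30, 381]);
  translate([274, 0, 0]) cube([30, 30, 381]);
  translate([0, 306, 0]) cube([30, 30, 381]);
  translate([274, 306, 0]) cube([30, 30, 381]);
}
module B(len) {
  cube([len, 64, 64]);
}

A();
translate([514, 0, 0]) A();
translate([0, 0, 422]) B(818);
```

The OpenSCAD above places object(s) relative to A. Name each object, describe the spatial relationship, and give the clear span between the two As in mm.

A is a stool. B is a beam. A beam spans the tops of two stools. The clear span between the two stools is 210 mm.

Second stool starts at x = 514; first ends at x = 304; clear span = 514 − 304 = 210 mm.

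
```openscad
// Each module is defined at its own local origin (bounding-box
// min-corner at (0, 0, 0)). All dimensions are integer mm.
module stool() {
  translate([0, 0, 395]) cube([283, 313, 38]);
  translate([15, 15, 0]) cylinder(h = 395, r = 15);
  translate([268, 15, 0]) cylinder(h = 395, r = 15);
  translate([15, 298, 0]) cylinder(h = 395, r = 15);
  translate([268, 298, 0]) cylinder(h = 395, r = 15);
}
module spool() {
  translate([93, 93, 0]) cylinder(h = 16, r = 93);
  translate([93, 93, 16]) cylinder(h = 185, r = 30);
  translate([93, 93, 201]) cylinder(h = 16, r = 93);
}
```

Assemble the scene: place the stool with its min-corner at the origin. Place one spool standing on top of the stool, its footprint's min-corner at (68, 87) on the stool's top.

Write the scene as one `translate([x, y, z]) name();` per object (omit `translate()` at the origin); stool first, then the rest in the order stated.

stool();
translate([68, 87, 433]) spool();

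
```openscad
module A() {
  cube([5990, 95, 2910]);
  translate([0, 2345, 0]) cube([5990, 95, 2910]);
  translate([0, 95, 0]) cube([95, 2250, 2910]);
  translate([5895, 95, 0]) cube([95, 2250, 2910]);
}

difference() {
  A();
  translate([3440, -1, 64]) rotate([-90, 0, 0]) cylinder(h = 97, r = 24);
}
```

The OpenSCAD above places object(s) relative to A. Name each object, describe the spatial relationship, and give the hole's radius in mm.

The subtracted cylinder has r = 24 mm.

A is a house frame. The house frame has a circular hole through its front wall. The hole's radius is 24 mm.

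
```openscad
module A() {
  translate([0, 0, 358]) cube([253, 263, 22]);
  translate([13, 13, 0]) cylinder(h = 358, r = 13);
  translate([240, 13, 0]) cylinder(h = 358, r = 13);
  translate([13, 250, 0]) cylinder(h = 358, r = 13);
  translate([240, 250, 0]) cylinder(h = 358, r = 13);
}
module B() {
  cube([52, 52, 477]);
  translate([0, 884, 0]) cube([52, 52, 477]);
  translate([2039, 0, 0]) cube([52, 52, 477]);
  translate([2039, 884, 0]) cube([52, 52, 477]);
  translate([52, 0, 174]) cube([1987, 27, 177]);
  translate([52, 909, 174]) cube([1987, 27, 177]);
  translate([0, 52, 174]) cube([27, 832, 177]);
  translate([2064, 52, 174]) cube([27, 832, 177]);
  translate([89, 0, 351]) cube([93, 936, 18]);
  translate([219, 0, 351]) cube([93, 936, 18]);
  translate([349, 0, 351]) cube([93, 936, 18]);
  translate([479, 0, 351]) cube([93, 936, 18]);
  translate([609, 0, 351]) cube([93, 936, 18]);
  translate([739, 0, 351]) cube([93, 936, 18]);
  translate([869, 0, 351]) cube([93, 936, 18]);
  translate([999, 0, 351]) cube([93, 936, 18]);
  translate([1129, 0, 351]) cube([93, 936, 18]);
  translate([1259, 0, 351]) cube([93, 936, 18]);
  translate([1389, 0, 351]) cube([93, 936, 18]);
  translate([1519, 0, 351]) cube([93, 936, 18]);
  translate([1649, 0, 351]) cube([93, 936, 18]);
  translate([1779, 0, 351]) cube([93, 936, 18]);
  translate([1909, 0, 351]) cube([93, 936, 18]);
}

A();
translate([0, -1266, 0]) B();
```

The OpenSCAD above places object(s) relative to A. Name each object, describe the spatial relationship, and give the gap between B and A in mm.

A is a stool. B is a bed frame. The bed frame is on the floor beside the stool on its −y side. The gap between the bed frame and the stool is 330 mm.

The bed frame's nearest face is 330 mm from the stool's −y face.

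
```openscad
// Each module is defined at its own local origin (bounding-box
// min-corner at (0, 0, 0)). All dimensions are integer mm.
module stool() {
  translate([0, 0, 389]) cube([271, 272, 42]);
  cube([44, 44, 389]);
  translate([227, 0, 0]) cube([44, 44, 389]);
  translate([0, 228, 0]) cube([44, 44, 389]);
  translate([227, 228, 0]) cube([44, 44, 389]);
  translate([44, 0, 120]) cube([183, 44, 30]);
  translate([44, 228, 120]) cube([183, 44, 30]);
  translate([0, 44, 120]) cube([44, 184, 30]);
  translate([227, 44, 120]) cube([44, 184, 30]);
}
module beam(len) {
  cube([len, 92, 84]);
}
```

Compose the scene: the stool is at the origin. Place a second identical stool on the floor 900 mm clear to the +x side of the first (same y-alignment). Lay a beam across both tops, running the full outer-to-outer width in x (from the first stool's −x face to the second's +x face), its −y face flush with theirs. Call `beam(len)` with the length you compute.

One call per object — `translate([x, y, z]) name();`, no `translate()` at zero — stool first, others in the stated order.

stool();
translate([1171, 0, 0]) stool();
translate([0, 0, 431]) beam(1442);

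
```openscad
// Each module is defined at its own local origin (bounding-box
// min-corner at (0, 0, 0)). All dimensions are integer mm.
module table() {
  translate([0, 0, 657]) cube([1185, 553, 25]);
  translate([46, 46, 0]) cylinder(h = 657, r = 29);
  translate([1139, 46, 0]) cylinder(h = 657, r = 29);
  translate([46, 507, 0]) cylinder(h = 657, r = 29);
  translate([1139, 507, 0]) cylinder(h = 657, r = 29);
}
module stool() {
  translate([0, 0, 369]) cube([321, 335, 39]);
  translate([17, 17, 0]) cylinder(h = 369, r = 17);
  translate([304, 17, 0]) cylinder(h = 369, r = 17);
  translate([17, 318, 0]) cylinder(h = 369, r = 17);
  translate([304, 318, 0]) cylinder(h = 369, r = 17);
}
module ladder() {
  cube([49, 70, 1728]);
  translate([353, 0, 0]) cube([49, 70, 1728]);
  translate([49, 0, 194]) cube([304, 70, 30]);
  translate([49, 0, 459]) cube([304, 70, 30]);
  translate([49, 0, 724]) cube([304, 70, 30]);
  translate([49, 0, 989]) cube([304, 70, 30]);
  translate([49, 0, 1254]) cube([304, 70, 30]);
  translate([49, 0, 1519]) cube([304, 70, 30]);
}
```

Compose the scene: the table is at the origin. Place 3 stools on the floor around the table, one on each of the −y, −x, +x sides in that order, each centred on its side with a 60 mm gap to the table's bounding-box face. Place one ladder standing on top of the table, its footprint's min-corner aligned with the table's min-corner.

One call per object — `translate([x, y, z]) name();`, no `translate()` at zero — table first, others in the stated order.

table();
translate([432, -395, 0]) stool();
translate([-381, 109, 0]) stool();
translate([1245, 109, 0]) stool();
translate([0, 0, 682]) ladder();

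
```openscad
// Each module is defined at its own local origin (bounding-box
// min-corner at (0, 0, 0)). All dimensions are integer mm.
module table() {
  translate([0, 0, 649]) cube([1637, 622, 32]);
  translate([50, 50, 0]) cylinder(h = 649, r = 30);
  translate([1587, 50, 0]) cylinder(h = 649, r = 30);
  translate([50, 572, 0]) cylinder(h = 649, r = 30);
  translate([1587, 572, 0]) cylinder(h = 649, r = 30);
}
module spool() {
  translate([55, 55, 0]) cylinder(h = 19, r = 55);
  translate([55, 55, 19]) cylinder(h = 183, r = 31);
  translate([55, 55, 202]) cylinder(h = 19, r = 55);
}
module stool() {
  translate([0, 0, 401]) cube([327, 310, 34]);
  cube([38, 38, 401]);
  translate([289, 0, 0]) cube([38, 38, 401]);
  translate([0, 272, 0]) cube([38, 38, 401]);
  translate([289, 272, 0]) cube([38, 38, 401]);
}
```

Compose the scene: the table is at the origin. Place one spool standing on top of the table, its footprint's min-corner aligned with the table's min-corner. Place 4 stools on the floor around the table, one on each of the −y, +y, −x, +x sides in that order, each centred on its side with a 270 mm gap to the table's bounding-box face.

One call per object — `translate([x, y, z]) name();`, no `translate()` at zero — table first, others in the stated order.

table();
translate([0, 0, 681]) spool();
translate([655, -580, 0]) stool();
translate([655, 892, 0]) stool();
translate([-597, 156, 0]) stool();
translate([1907, 156, 0]) stool();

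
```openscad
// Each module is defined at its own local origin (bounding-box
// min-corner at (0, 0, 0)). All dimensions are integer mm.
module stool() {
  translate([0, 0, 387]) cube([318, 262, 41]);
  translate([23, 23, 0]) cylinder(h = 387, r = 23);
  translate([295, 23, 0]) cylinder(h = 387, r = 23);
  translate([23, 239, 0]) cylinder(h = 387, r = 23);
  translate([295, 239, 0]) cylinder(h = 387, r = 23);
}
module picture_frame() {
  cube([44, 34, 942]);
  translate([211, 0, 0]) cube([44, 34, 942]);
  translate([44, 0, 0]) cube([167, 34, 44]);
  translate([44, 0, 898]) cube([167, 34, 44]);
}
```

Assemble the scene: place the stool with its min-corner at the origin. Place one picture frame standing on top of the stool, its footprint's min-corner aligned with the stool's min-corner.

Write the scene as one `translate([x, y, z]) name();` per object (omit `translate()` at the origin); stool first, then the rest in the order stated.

stool();
translate([0, 0, 428]) picture_frame();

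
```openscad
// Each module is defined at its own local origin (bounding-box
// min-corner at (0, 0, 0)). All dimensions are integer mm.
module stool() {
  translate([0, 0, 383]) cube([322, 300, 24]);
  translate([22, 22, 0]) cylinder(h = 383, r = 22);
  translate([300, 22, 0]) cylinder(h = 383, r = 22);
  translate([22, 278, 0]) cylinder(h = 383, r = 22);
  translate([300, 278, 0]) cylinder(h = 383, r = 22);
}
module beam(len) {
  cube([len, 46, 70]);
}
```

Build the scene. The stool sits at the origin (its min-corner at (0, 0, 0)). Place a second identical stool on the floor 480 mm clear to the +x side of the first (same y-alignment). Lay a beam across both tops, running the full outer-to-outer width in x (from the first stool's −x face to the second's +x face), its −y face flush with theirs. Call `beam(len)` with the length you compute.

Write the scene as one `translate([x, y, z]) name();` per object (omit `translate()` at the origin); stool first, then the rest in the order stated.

stool();
translate([802, 0, 0]) stool();
translate([0, 0, 407]) beam(1124);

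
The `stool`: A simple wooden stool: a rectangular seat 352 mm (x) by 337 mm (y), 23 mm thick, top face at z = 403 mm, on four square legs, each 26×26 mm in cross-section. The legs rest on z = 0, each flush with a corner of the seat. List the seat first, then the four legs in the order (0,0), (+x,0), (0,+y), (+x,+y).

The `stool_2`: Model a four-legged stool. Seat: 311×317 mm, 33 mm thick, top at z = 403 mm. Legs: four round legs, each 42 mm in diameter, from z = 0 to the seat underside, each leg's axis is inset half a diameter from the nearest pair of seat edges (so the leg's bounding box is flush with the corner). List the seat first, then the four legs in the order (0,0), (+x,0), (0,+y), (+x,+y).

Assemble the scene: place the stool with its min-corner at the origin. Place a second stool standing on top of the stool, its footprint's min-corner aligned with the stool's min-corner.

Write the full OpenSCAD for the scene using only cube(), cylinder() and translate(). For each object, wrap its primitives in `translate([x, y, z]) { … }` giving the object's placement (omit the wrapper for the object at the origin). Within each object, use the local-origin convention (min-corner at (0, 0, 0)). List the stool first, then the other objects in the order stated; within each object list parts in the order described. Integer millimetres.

translate([0, 0, 380]) cube([352, 337, 23]);
cube([26, 26, 380]);
translate([326, 0, 0]) cube([26, 26, 380]);
translate([0, 311, 0]) cube([26, 26, 380]);
translate([326, 311, 0]) cube([26, 26, 380]);
translate([0, 0, 403]) {
  translate([0, 0, 370]) cube([311, 317, 33]);
  translate([21, 21, 0]) cylinder(h = 370, r = 21);
  translate([290, 21, 0]) cylinder(h = 370, r = 21);
  translate([21, 296, 0]) cylinder(h = 370, r = 21);
  translate([290, 296, 0]) cylinder(h = 370, r = 21);
}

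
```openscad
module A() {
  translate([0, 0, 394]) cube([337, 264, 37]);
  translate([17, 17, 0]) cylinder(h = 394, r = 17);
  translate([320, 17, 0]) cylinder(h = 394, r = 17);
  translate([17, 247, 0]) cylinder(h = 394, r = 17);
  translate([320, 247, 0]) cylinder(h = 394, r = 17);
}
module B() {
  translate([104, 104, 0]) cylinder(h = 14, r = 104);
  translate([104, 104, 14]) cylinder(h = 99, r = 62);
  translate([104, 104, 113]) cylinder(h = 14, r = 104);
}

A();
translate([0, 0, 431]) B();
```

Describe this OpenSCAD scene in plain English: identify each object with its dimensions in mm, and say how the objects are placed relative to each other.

A is a four-legged stool. The seat is 337×264 mm, 37 mm thick, top at z = 431 mm. It stands on four round legs, each 34 mm in diameter, from z = 0 to the seat underside, each leg's axis is inset half a diameter from the nearest pair of seat edges (so the leg's bounding box is flush with the corner).

B is a spool: two coaxial disc flanges of radius 104 mm and thickness 14 mm, joined by a core cylinder of radius 62 mm and height 99 mm. The lower flange rests on z = 0 and the three cylinders share a vertical axis.

The spool is on top of the stool.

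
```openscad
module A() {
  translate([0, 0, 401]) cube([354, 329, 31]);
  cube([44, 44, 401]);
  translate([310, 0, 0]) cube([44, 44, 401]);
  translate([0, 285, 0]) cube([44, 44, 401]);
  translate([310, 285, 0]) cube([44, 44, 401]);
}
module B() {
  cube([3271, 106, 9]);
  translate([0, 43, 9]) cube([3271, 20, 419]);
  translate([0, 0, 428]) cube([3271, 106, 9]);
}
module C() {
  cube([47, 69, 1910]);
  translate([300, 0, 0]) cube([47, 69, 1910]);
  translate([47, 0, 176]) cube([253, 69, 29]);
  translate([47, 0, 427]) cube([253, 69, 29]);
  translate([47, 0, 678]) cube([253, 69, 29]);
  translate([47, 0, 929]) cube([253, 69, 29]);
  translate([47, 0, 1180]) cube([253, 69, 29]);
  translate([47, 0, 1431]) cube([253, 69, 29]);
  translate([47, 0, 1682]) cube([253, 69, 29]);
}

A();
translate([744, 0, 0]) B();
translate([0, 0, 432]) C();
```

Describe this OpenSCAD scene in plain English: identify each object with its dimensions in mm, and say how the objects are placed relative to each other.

A is a simple wooden stool: a rectangular seat 354 mm (x) by 329 mm (y), 31 mm thick, top face at z = 432 mm, on four square legs, each 44×44 mm in cross-section. The legs rest on z = 0, each flush with a corner of the seat.

B is an I-beam lying along x, 3271 mm long. Overall section height 437 mm. Two flanges 106 mm wide (y) and 9 mm thick, one on the floor and one at the top; a web 20 mm thick runs between them, centred on the flange width.

C is a wooden ladder with two side rails of 47×69 mm section and 1910 mm height, set 347 mm apart overall. Between them run 7 rectangular rungs (69 mm deep, 29 mm thick), front faces flush with the rails' −y face. The bottom of the first rung is 176 mm above the floor and each subsequent rung is 251 mm higher than the one below.

The I-beam is on the floor beside the stool on its +x side. The ladder is on top of the stool.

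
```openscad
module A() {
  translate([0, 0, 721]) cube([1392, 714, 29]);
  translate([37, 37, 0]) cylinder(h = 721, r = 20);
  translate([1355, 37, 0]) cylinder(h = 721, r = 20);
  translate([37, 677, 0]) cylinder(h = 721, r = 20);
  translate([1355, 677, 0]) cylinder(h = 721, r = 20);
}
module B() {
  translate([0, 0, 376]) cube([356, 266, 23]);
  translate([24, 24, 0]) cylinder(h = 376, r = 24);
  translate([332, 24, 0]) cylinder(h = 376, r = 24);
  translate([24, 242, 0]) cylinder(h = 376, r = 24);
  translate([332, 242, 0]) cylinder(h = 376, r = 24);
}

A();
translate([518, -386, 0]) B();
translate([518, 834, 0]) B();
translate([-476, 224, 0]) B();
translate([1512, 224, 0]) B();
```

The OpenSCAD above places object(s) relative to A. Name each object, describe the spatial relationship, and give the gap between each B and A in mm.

A is a table. B is a stool. Four stools sit around the table at the −y, +y, −x, +x sides. The gap between each stool and the table is 120 mm.

Each stool's nearest face is 120 mm from the table's bounding box.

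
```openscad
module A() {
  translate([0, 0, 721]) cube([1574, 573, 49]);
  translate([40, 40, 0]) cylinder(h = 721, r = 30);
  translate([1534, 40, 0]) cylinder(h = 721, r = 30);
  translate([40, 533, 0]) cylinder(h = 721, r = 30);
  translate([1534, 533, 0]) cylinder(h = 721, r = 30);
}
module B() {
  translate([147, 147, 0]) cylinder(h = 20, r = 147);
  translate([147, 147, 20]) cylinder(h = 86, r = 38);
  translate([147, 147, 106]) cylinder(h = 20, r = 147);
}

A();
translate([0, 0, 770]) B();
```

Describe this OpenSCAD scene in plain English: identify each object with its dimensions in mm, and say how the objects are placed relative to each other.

A is a table with a 1574×573 mm rectangular top, 49 mm thick, top surface at z = 770 mm, supported by four round legs of 60 mm diameter, each leg's bounding box inset 10 mm from the nearest pair of top edges, running from the floor.

B is a spool: two coaxial disc flanges of radius 147 mm and thickness 20 mm, joined by a core cylinder of radius 38 mm and height 86 mm. The lower flange rests on z = 0 and the three cylinders share a vertical axis.

The spool is on top of the table.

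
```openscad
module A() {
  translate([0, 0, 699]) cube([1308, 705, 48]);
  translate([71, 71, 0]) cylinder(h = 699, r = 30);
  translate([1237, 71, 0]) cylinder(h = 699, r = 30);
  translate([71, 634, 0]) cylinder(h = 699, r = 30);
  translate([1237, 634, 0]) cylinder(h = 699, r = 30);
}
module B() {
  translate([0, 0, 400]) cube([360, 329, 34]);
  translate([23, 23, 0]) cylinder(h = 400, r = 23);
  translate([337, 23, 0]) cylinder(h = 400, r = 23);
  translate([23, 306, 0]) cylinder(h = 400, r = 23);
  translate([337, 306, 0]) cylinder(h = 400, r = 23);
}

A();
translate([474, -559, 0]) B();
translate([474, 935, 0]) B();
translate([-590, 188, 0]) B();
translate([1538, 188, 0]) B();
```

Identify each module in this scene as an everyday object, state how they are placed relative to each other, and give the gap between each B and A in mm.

Each stool's nearest face is 230 mm from the table's bounding box.

A is a table. B is a stool. Four stools sit around the table at the −y, +y, −x, +x sides. The gap between each stool and the table is 230 mm.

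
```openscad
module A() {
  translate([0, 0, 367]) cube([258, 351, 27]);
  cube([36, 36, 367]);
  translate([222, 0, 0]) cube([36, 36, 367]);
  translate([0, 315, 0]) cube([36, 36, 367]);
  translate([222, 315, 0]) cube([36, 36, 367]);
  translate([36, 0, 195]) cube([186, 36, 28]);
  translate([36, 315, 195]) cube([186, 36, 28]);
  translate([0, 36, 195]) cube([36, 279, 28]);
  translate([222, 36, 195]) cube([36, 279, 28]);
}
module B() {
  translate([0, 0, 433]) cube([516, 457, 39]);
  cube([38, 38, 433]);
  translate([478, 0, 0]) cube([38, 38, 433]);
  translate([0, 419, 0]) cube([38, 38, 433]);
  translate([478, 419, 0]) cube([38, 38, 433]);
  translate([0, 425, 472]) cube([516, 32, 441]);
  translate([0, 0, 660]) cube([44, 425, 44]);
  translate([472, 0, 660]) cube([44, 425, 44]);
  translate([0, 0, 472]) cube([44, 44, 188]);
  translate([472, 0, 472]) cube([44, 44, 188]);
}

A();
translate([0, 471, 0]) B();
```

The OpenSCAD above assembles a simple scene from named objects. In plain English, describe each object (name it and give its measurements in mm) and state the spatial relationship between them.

A is a four-legged stool. The seat is 258×351 mm, 27 mm thick, top at z = 394 mm. It stands on four square legs, each 36×36 mm in cross-section, from z = 0 to the seat underside, each flush with a corner of the seat. Four stretchers, 36 mm wide and 28 mm tall, connect adjacent legs with their undersides at z = 195 mm, each running between the inner faces of the legs it joins and aligned with the legs' outer faces on the other axis.

B is a chair. The seat is a 516×457×39 mm slab with its top at z = 472 mm, on four 38×38 mm corner legs (flush with the seat edges, standing on z = 0). A flat backrest 32 mm thick, 441 mm tall, spans the full seat width and rises from the seat top along its +y edge, rear face flush with the rear of the seat. Two armrests of 44×44 mm section run along each side from the seat's front edge to the front of the backrest, top faces 232 mm above the seat top and outer faces flush with the seat's x-edges; a 44×44 mm post under the front of each armrest stands on the seat at the front corner.

The chair is on the floor beside the stool on its +y side.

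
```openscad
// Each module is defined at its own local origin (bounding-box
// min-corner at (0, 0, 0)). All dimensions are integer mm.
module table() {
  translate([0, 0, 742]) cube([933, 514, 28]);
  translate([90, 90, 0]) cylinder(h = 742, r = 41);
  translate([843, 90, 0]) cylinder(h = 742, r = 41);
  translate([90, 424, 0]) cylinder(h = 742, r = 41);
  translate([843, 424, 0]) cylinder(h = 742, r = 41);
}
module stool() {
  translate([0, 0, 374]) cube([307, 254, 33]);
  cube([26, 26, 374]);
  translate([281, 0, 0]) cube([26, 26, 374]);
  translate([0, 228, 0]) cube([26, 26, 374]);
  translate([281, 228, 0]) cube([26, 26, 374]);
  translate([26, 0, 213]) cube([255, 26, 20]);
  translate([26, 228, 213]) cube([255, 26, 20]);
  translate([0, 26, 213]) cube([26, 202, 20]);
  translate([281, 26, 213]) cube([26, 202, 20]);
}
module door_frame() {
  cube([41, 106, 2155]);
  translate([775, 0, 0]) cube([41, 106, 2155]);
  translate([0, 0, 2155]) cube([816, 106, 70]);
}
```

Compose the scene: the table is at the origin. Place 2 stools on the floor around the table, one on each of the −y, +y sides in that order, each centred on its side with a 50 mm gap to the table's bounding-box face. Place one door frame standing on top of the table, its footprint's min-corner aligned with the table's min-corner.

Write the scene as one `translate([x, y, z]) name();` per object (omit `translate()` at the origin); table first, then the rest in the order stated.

table();
translate([313, -304, 0]) stool();
translate([313, 564, 0]) stool();
translate([0, 0, 770]) door_frame();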